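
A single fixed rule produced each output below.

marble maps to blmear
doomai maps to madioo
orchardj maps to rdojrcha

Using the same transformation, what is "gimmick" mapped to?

Looking at the pairs, the operation is to swap the first and last characters, then move the last 3 characters to the front (rotate right by 3).
Working it through for "gimmick": intermediate "kimmicg", final "icgkimm".

icgkimm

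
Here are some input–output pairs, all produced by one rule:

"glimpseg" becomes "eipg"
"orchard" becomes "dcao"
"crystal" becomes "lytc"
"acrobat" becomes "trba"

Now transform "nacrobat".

acon

Looking at the pairs, the operation is to keep every other character starting from the first (positions 1st, 3rd, 5th, ...), then swap the first and last characters.
Working it through for "nacrobat": intermediate "ncoa", final "acon".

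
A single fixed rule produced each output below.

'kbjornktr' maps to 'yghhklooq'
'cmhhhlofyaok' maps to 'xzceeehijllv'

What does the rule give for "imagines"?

xbdffjkp

Rule — sort the characters into alphabetical order, then shift every letter 3 places backward in the alphabet (wrapping around).
On "imagines" that produces "xbdffjkp".
(Check on "cmhhhlofyaok": → "acfhhhklmooy" → "xzceeehijllv" ✓)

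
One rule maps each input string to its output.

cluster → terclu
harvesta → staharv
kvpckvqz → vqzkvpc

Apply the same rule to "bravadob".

Rule — move the last 3 characters to the front (rotate right by 3), then delete the last character.
Applying that to "bravadob" gives "dobbrav".

dobbrav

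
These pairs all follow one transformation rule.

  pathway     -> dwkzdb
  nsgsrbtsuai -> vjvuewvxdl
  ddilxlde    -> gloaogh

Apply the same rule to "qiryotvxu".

Looking at the pairs, the operation is to shift every letter 3 places forward in the alphabet (wrapping around), then delete the first character.
Working it through for "qiryotvxu": intermediate "tlubrwyax", final "lubrwyax".

lubrwyax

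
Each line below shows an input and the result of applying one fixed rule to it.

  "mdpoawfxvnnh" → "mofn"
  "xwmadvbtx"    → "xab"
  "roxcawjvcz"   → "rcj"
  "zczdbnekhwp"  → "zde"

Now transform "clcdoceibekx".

cdee

What's happening: delete the last 2 characters, then keep one character in every 3, starting at position 1 (positions 1st, 4th, 7th, ...).
For "clcdoceibekx", step one produces "clcdoceibe"; step two turns that into "cdee".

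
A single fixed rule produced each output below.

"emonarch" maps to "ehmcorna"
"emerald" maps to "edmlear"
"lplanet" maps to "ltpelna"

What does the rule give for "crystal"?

clrayts

In each case the input is transformed by: take characters alternately from the front and the back (1st, last, 2nd, 2nd-last, ...).
"crystal" → "clrayts".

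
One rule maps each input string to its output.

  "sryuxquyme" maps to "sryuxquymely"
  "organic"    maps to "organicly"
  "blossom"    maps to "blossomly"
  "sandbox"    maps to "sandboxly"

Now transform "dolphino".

Each output is the input with this applied: append "ly".
Doing the same to "dolphino": "dolphinoly".

dolphinoly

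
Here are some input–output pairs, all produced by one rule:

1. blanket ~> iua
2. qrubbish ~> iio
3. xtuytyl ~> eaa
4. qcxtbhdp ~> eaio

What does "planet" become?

ua

The pattern: shift every letter 7 places forward in the alphabet (wrapping around), then keep only the vowels.
On "planet": the first step gives "wshula", and the second then gives "ua".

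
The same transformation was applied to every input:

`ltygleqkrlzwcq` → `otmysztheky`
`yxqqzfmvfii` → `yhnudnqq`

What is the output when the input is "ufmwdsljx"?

elatrf

The transformation: delete the first 3 characters, then shift every letter 8 places forward in the alphabet (wrapping around).
On "ufmwdsljx": the first step gives "wdsljx", and the second then gives "elatrf".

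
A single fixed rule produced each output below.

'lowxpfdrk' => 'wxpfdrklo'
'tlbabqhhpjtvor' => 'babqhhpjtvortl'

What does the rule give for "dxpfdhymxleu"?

pfdhymxleudx

The rule is to move the first 2 characters to the end (rotate left by 2).
"dxpfdhymxleu" → "pfdhymxleudx".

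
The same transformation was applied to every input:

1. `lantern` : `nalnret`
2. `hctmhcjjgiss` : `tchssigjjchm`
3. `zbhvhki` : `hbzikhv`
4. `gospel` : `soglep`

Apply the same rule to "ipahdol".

apilodh

The pattern: move the first 3 characters to the end (rotate left by 3), then reverse the string.
Starting from "ipahdol": after the first operation, "hdolipa"; after the second, "apilodh".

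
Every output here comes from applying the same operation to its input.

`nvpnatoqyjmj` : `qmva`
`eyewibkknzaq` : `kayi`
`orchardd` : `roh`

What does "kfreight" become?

gke

Rule — swap the front and back halves of the string, then keep one character in every 3, starting at position 2 (positions 2nd, 5th, 8th, ...).
On "kfreight": the first step gives "ightkfre", and the second then gives "gke".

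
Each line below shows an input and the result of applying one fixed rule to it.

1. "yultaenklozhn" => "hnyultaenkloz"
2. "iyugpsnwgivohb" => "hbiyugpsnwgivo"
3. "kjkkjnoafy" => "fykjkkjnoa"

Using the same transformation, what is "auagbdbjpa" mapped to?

The rule is to move the last 2 characters to the front (rotate right by 2).
"auagbdbjpa" → "paauagbdbj".

paauagbdbj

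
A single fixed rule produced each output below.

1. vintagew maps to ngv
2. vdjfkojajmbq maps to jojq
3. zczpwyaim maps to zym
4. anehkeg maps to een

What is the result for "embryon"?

Looking at the pairs, the operation is to move the first 2 characters to the end (rotate left by 2), then keep one character in every 3, starting at position 1 (positions 1st, 4th, 7th, ...).
Applying both steps to "embryon": "bryonem", then "bom".

bom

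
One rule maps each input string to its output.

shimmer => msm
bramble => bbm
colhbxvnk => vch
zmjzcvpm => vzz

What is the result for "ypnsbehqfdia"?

dysh

What's happening: move the last 3 characters to the front (rotate right by 3), then keep one character in every 3, starting at position 1 (positions 1st, 4th, 7th, ...).
On "ypnsbehqfdia": the first step gives "diaypnsbehqf", and the second then gives "dysh".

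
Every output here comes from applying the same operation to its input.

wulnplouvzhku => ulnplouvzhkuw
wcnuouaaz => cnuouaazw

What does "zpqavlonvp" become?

pqavlonvpz

The transformation: move the first character to the end.
For "zpqavlonvp" the result is "pqavlonvpz".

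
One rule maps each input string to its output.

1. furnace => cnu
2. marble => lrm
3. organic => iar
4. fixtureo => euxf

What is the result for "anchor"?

The transformation: reverse the string, then keep every other character starting from the second (positions 2nd, 4th, 6th, ...).
"anchor" → "oca".

oca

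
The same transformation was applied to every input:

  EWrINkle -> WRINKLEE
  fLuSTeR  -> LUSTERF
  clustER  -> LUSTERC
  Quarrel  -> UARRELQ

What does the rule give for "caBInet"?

Each output is the input with this applied: move the first character to the end, then convert every letter to uppercase.
For "caBInet", step one produces "aBInetc"; step two turns that into "ABINETC".

ABINETC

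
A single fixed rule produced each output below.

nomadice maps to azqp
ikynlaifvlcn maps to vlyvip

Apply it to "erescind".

The transformation: keep every other character starting from the first (positions 1st, 3rd, 5th, ...), then shift every letter 13 places forward in the alphabet (wrapping around) — i.e. ROT13.
Applying both steps to "erescind": "eecn", then "rrpa".

rrpa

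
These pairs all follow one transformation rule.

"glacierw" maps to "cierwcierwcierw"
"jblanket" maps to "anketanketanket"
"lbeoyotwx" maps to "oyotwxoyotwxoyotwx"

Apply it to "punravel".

In each case the input is transformed by: delete the first 3 characters, then write the whole string 3 times in a row.
Starting from "punravel": after the first operation, "ravel"; after the second, "ravelravelravel".

ravelravelravel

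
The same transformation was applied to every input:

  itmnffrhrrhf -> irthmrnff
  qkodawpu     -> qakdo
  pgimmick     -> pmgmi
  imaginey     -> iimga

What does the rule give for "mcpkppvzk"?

The pattern: delete the last 3 characters, then take characters alternately from the front and the back (1st, last, 2nd, 2nd-last, ...).
Applying both steps to "mcpkppvzk": "mcpkpp", then "mpcppk".

mpcppk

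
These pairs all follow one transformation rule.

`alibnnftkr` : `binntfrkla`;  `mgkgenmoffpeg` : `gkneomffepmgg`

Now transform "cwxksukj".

kxusjkwc

The transformation: move the first 2 characters to the end (rotate left by 2), then swap each adjacent pair of characters (1↔2, 3↔4, ...).
Working it through for "cwxksukj": intermediate "xksukjcw", final "kxusjkwc".
(Check on "alibnnftkr": → "ibnnftkral" → "binntfrkla" ✓)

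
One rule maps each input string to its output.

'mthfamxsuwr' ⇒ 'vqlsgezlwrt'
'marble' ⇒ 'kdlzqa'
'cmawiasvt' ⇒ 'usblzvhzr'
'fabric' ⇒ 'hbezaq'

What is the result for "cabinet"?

What's happening: move the last 2 characters to the front (rotate right by 2), then shift every letter 1 place backward in the alphabet (wrapping around).
For "cabinet" the result is "dsbzahm".

dsbzahm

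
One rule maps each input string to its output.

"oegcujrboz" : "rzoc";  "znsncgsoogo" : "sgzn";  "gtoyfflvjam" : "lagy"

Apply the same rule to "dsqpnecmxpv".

cpdp

Each output is the input with this applied: keep one character in every 3, starting at position 1 (positions 1st, 4th, 7th, ...), then move the first 2 characters to the end (rotate left by 2).
Working it through for "dsqpnecmxpv": intermediate "dpcp", final "cpdp".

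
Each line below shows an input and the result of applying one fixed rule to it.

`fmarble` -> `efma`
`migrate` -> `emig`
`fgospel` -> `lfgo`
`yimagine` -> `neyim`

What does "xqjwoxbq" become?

bqxqj

The rule is to move the first 3 characters to the end (rotate left by 3), then delete the first 3 characters.
"xqjwoxbq" → "woxbqxqj" → "bqxqj".
(Check on "yimagine": → "agineyim" → "neyim" ✓)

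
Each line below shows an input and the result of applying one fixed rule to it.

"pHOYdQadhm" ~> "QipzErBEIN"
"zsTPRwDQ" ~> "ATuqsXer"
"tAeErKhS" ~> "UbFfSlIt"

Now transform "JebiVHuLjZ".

The rule is to flip the case of every letter, then shift every letter 1 place forward in the alphabet (wrapping around).
So "JebiVHuLjZ" becomes "kFCJwiVmKa".

kFCJwiVmKa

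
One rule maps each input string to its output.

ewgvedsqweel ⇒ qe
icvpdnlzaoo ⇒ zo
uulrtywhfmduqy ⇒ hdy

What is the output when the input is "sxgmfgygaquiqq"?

Rule — keep one character in every 3, starting at position 2 (positions 2nd, 5th, 8th, ...), then delete the first 2 characters.
Starting from "sxgmfgygaquiqq": after the first operation, "xfguq"; after the second, "guq".
(Check on "icvpdnlzaoo": → "cdzo" → "zo" ✓)

guq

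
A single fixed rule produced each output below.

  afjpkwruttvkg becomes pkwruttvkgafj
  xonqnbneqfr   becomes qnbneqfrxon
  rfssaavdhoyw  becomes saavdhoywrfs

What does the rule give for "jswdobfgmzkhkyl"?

Each output is the input with this applied: move the first 3 characters to the end (rotate left by 3).
For "jswdobfgmzkhkyl" the result is "dobfgmzkhkyljsw".

dobfgmzkhkyljsw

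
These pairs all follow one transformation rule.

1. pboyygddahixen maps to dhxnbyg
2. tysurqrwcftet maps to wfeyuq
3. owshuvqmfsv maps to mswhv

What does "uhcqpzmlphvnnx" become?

Each output is the input with this applied: keep every other character starting from the second (positions 2nd, 4th, 6th, ...), then move the first 3 characters to the end (rotate left by 3).
Working it through for "uhcqpzmlphvnnx": intermediate "hqzlhnx", final "lhnxhqz".

lhnxhqz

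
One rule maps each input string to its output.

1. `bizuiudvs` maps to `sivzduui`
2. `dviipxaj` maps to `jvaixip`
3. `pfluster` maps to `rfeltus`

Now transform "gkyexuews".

In each case the input is transformed by: take characters alternately from the front and the back (1st, last, 2nd, 2nd-last, ...), then delete the first character.
On "gkyexuews": the first step gives "gskwyeeux", and the second then gives "skwyeeux".

skwyeeux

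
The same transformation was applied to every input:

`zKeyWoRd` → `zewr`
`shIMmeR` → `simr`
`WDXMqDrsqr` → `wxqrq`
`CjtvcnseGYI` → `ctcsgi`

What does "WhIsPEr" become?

wipr

The transformation: keep every other character starting from the first (positions 1st, 3rd, 5th, ...), then convert every letter to lowercase.
For "WhIsPEr", step one produces "WIPr"; step two turns that into "wipr".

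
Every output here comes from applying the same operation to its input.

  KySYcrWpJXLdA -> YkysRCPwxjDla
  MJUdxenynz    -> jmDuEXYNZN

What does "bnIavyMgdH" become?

NBAiYVGmhD

Looking at the pairs, the operation is to flip the case of every letter, then swap each adjacent pair of characters (1↔2, 3↔4, ...).
Working it through for "bnIavyMgdH": intermediate "BNiAVYmGDh", final "NBAiYVGmhD".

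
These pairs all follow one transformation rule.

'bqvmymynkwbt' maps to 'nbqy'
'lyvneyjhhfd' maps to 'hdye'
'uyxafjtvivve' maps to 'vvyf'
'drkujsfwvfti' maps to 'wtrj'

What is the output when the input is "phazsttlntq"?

lqhs

What's happening: keep one character in every 3, starting at position 2 (positions 2nd, 5th, 8th, ...), then swap the front and back halves of the string.
So "phazsttlntq" becomes "lqhs".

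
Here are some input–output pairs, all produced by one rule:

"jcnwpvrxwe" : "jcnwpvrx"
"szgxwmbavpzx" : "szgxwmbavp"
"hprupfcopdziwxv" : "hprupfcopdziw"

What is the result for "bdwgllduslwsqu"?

Each output is the input with this applied: delete the last 2 characters.
So "bdwgllduslwsqu" becomes "bdwgllduslws".

bdwgllduslws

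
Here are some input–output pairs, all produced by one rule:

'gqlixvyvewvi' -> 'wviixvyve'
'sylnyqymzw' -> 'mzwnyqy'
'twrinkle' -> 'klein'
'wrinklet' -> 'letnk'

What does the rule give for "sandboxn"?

oxndb

What's happening: delete the first 3 characters, then move the last 3 characters to the front (rotate right by 3).
Applying both steps to "sandboxn": "dboxn", then "oxndb".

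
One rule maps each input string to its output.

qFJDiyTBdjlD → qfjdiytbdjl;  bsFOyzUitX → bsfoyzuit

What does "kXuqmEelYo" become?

kxuqmeely

What's happening: delete the last character, then convert every letter to lowercase.
Starting from "kXuqmEelYo": after the first operation, "kXuqmEelY"; after the second, "kxuqmeely".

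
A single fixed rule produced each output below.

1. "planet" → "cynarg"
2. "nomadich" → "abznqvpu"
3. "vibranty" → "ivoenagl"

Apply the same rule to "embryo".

The pattern: shift every letter 13 places forward in the alphabet (wrapping around) — i.e. ROT13.
Doing the same to "embryo": "rzoelb".

rzoelb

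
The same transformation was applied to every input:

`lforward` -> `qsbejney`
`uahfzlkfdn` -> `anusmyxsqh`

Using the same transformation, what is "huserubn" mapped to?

ahfrehou

Each output is the input with this applied: swap the first and last characters, then shift every letter 13 places forward in the alphabet (wrapping around) — i.e. ROT13.
Working it through for "huserubn": intermediate "nuserubh", final "ahfrehou".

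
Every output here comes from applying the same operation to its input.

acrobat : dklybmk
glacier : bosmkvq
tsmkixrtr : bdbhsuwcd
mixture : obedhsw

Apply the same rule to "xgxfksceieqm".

waosomcuphqh

Rule — reverse the string, then shift every letter 10 places forward in the alphabet (wrapping around).
Applying both steps to "xgxfksceieqm": "mqeiecskfxgx", then "waosomcuphqh".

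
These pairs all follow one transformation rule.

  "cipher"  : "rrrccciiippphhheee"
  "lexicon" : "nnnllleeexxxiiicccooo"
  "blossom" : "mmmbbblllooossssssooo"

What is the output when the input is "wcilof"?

fffwwwccciiilllooo

Rule — move the last character to the front, then repeat every character 3 times.
For "wcilof", step one produces "fwcilo"; step two turns that into "fffwwwccciiilllooo".
(Check on "blossom": → "mblosso" → "mmmbbblllooossssssooo" ✓)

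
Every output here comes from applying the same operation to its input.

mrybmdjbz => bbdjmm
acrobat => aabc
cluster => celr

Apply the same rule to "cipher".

In each case the input is transformed by: sort the characters into alphabetical order, then delete the last 3 characters.
Working it through for "cipher": intermediate "cehipr", final "ceh".

ceh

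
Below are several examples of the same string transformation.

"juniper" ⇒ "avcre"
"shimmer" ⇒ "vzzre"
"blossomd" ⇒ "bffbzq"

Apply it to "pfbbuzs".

The rule is to shift every letter 13 places forward in the alphabet (wrapping around) — i.e. ROT13, then delete the first 2 characters.
Starting from "pfbbuzs": after the first operation, "csoohmf"; after the second, "oohmf".

oohmf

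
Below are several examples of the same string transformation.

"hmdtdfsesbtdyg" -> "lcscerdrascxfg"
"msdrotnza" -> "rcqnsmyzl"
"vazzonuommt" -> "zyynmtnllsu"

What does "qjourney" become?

Rule — shift every letter 1 place backward in the alphabet (wrapping around), then move the first character to the end.
Working it through for "qjourney": intermediate "pintqmdx", final "intqmdxp".

intqmdxp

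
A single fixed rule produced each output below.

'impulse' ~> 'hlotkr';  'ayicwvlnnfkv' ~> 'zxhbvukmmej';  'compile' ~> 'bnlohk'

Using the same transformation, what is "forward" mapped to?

enqvzq

In each case the input is transformed by: shift every letter 1 place backward in the alphabet (wrapping around), then delete the last character.
Applying both steps to "forward": "enqvzqc", then "enqvzq".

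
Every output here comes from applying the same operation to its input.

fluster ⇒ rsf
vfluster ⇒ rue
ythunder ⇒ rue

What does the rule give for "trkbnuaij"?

The pattern: swap the first and last characters, then keep one character in every 3, starting at position 1 (positions 1st, 4th, 7th, ...).
Working it through for "trkbnuaij": intermediate "jrkbnuait", final "jba".

jba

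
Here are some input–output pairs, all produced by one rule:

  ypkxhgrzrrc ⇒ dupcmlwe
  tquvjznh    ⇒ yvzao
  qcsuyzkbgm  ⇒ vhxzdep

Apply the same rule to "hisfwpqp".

Rule — delete the last 3 characters, then shift every letter 5 places forward in the alphabet (wrapping around).
Applying both steps to "hisfwpqp": "hisfw", then "mnxkb".

mnxkb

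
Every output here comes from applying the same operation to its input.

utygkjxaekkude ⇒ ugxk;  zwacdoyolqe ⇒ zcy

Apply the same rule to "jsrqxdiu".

jq

Rule — move the last 2 characters to the front (rotate right by 2), then keep one character in every 3, starting at position 3 (positions 3rd, 6th, 9th, ...).
Working it through for "jsrqxdiu": intermediate "iujsrqxd", final "jq".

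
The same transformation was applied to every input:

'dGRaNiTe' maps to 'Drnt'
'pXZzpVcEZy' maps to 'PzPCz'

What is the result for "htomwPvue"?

What's happening: flip the case of every letter, then keep every other character starting from the first (positions 1st, 3rd, 5th, ...).
Applying both steps to "htomwPvue": "HTOMWpVUE", then "HOWVE".

HOWVE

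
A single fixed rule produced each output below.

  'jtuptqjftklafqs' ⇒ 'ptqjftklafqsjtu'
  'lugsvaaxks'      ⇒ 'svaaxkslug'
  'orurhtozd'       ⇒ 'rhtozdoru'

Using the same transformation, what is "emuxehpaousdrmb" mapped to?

Rule — move the first 3 characters to the end (rotate left by 3).
For "emuxehpaousdrmb" the result is "xehpaousdrmbemu".

xehpaousdrmbemu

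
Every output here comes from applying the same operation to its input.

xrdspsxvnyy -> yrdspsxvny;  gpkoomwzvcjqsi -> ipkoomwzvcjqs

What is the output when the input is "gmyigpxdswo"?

The pattern: delete the first character, then move the last character to the front.
On "gmyigpxdswo": the first step gives "myigpxdswo", and the second then gives "omyigpxdsw".

omyigpxdsw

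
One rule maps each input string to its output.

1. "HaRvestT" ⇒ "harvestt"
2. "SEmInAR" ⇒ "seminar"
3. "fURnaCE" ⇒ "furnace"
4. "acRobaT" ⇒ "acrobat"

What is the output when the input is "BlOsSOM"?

blossom

The transformation: convert every letter to lowercase.
So "BlOsSOM" becomes "blossom".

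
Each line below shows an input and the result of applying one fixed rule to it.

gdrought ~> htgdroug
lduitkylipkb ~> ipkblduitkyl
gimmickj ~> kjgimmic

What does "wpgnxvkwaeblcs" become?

eblcswpgnxvkwa

What's happening: swap the front and back halves of the string, then move the first 2 characters to the end (rotate left by 2).
For "wpgnxvkwaeblcs", step one produces "waeblcswpgnxvk"; step two turns that into "eblcswpgnxvkwa".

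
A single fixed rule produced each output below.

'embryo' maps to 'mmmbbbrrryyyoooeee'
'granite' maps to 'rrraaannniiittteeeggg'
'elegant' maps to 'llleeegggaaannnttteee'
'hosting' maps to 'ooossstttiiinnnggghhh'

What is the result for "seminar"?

eeemmmiiinnnaaarrrsss

The rule is to repeat every character 3 times, then move the first 3 characters to the end (rotate left by 3).
Applying that to "seminar" gives "eeemmmiiinnnaaarrrsss".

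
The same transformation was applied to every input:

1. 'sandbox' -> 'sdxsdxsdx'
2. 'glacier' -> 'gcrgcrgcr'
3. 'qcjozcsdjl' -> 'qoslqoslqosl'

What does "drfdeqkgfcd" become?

In each case the input is transformed by: keep one character in every 3, starting at position 1 (positions 1st, 4th, 7th, ...), then write the whole string 3 times in a row.
Applying both steps to "drfdeqkgfcd": "ddkc", then "ddkcddkcddkc".

ddkcddkcddkc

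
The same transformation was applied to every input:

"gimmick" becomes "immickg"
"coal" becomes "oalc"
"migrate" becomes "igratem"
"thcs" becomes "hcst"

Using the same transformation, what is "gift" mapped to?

Rule — move the first character to the end.
Applying that to "gift" gives "iftg".

iftg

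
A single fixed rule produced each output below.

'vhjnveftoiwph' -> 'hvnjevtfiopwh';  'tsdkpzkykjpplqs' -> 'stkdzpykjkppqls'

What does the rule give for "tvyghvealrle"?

In each case the input is transformed by: swap each adjacent pair of characters (1↔2, 3↔4, ...).
Applying that to "tvyghvealrle" gives "vtgyvhaerlel".

vtgyvhaerlel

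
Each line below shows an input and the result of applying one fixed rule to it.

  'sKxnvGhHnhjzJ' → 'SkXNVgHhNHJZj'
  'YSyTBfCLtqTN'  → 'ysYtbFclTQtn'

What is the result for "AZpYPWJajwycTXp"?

The pattern: flip the case of every letter.
For "AZpYPWJajwycTXp" the result is "azPypwjAJWYCtxP".

azPypwjAJWYCtxP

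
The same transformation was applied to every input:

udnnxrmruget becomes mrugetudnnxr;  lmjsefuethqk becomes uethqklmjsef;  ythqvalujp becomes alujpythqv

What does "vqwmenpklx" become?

npklxvqwme

In each case the input is transformed by: swap the front and back halves of the string.
Applying that to "vqwmenpklx" gives "npklxvqwme".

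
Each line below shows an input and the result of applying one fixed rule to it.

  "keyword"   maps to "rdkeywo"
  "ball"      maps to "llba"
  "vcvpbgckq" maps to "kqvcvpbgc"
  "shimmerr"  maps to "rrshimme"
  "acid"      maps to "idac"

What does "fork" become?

Looking at the pairs, the operation is to move the last 2 characters to the front (rotate right by 2).
"fork" → "rkfo".

rkfo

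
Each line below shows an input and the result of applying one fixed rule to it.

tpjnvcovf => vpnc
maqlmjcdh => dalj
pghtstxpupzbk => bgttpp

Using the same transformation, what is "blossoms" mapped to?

The pattern: keep every other character starting from the second (positions 2nd, 4th, 6th, ...), then move the last character to the front.
"blossoms" → "lsos" → "slso".

slso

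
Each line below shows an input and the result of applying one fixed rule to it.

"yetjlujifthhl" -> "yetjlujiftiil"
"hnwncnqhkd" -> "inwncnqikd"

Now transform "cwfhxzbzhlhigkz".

cwfixzbziliigkz

The rule is to replace every "h" with "i".
Applying that to "cwfhxzbzhlhigkz" gives "cwfixzbziliigkz".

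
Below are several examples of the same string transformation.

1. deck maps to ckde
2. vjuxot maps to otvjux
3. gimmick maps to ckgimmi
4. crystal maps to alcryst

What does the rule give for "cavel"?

elcav

Looking at the pairs, the operation is to move the last 2 characters to the front (rotate right by 2).
"cavel" → "elcav".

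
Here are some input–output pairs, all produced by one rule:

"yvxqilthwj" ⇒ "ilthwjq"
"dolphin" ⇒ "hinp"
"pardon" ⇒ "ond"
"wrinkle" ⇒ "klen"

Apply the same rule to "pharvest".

vestr

What's happening: delete the first 3 characters, then move the first character to the end.
Applying both steps to "pharvest": "rvest", then "vestr".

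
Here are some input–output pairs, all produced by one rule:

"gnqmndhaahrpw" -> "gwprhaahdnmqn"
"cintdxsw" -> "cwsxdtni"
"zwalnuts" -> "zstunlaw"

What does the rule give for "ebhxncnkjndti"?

eitdnjkncnxhb

In each case the input is transformed by: move the first character to the end, then reverse the string.
Working it through for "ebhxncnkjndti": intermediate "bhxncnkjndtie", final "eitdnjkncnxhb".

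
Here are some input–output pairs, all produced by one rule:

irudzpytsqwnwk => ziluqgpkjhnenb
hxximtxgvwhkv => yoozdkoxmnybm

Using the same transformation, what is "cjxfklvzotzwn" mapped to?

taowbcmqfkqne

What's happening: shift every letter 9 places backward in the alphabet (wrapping around).
Doing the same to "cjxfklvzotzwn": "taowbcmqfkqne".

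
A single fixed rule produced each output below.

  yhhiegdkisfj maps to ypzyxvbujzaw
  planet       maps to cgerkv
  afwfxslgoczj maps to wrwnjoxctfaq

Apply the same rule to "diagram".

zuxrrid

Each output is the input with this applied: swap each adjacent pair of characters (1↔2, 3↔4, ...), then shift every letter 9 places backward in the alphabet (wrapping around).
Applying both steps to "diagram": "idgaarm", then "zuxrrid".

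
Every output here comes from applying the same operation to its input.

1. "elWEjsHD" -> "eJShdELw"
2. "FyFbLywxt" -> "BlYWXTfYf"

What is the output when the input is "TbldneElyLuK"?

DNEeLYlUktBL

In each case the input is transformed by: move the first 3 characters to the end (rotate left by 3), then flip the case of every letter.
"TbldneElyLuK" → "dneElyLuKTbl" → "DNEeLYlUktBL".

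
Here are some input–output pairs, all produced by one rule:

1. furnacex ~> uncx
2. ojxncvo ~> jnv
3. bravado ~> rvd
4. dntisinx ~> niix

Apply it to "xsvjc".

The transformation: keep every other character starting from the second (positions 2nd, 4th, 6th, ...).
For "xsvjc" the result is "sj".

sj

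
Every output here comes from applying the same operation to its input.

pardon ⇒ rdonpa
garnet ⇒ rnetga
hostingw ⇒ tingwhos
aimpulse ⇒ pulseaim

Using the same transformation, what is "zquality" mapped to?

alityzqu

Each output is the input with this applied: move the last character to the front, then swap the front and back halves of the string.
On "zquality": the first step gives "yzqualit", and the second then gives "alityzqu".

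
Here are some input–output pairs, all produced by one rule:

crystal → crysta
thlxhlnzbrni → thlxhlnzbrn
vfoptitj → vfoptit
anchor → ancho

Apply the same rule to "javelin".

The pattern: delete the last character.
On "javelin" that produces "javeli".

javeli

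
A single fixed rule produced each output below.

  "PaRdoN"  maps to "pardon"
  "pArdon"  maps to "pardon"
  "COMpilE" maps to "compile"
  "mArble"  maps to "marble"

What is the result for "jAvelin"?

Each output is the input with this applied: convert every letter to lowercase.
Applying that to "jAvelin" gives "javelin".

javelin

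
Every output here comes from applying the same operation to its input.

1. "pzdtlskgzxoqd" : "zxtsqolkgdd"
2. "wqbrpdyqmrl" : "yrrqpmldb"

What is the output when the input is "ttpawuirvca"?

The rule is to delete the first 2 characters, then sort the characters into reverse alphabetical order.
Working it through for "ttpawuirvca": intermediate "pawuirvca", final "wvurpicaa".

wvurpicaa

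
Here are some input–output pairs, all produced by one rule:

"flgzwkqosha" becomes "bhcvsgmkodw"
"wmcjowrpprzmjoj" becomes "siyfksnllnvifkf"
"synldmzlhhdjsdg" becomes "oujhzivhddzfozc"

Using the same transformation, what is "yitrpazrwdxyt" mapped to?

The rule is to shift every letter 4 places backward in the alphabet (wrapping around).
Applying that to "yitrpazrwdxyt" gives "uepnlwvnsztup".

uepnlwvnsztup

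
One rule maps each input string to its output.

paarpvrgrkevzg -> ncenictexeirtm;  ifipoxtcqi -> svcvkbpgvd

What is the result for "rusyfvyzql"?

helfismlyd

In each case the input is transformed by: shift every letter 13 places forward in the alphabet (wrapping around) — i.e. ROT13, then swap each adjacent pair of characters (1↔2, 3↔4, ...).
On "rusyfvyzql": the first step gives "ehflsilmdy", and the second then gives "helfismlyd".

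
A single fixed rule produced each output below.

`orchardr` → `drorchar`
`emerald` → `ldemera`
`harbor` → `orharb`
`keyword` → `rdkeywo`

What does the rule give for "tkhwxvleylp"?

Each output is the input with this applied: move the last 2 characters to the front (rotate right by 2).
Applying that to "tkhwxvleylp" gives "lptkhwxvley".

lptkhwxvley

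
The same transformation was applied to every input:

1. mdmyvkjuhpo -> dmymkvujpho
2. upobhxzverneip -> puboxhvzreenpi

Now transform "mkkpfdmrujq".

kmpkdfrmjuq

The pattern: swap each adjacent pair of characters (1↔2, 3↔4, ...).
For "mkkpfdmrujq" the result is "kmpkdfrmjuq".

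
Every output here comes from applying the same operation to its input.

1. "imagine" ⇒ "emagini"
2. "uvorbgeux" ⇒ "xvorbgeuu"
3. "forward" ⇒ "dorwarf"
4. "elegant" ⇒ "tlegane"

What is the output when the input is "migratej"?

Each output is the input with this applied: swap the first and last characters.
"migratej" → "jigratem".

jigratem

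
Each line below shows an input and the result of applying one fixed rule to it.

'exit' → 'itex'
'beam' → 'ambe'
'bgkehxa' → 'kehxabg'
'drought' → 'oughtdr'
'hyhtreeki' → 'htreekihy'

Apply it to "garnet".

Rule — move the first 2 characters to the end (rotate left by 2).
"garnet" → "rnetga".

rnetga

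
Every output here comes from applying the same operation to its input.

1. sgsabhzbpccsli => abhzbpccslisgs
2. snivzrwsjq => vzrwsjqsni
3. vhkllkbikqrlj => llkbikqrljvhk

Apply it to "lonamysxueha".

What's happening: move the first 3 characters to the end (rotate left by 3).
On "lonamysxueha" that produces "amysxuehalon".

amysxuehalon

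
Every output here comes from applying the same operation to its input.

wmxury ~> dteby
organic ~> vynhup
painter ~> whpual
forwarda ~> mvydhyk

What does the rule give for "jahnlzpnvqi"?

qhousgwucx

The transformation: shift every letter 7 places forward in the alphabet (wrapping around), then delete the last character.
"jahnlzpnvqi" → "qhousgwucxp" → "qhousgwucx".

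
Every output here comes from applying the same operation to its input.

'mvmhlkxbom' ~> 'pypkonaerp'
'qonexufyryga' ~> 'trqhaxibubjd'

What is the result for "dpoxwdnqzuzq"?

gsrazgqtcxct

What's happening: shift every letter 3 places forward in the alphabet (wrapping around).
On "dpoxwdnqzuzq" that produces "gsrazgqtcxct".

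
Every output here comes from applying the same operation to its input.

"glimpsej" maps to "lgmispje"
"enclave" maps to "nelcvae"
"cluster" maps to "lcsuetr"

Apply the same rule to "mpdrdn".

What's happening: swap each adjacent pair of characters (1↔2, 3↔4, ...).
So "mpdrdn" becomes "pmrdnd".

pmrdnd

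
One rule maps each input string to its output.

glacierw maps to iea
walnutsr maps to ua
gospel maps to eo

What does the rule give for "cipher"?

The pattern: swap the front and back halves of the string, then keep only the vowels.
Working it through for "cipher": intermediate "hercip", final "ei".

ei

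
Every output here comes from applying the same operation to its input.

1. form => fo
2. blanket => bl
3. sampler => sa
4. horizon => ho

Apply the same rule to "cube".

cu

Looking at the pairs, the operation is to keep only the first 2 characters.
On "cube" that produces "cu".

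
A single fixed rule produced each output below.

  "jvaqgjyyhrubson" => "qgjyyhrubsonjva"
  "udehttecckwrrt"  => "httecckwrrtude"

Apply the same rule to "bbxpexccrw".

What's happening: move the first 3 characters to the end (rotate left by 3).
So "bbxpexccrw" becomes "pexccrwbbx".

pexccrwbbx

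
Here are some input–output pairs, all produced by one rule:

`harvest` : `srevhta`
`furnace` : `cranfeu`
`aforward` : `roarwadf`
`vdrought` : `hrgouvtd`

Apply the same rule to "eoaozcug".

uacozego

Rule — take characters alternately from the front and the back (1st, last, 2nd, 2nd-last, ...), then move the first 3 characters to the end (rotate left by 3).
For "eoaozcug", step one produces "egouacoz"; step two turns that into "uacozego".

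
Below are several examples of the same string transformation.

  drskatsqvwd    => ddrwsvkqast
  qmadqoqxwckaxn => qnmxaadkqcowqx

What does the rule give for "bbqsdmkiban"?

bnbaqbsidkm

The rule is to take characters alternately from the front and the back (1st, last, 2nd, 2nd-last, ...).
On "bbqsdmkiban" that produces "bnbaqbsidkm".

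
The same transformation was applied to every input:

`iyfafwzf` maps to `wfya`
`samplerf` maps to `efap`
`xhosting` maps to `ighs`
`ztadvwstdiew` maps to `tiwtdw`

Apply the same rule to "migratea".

tair

In each case the input is transformed by: keep every other character starting from the second (positions 2nd, 4th, 6th, ...), then swap the front and back halves of the string.
Applying both steps to "migratea": "irta", then "tair".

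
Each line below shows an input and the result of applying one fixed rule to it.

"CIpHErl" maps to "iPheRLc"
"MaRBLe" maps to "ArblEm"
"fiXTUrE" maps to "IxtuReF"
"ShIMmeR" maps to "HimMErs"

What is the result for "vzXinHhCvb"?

Each output is the input with this applied: flip the case of every letter, then move the first character to the end.
For "vzXinHhCvb", step one produces "VZxINhHcVB"; step two turns that into "ZxINhHcVBV".
(Check on "fiXTUrE": → "FIxtuRe" → "IxtuReF" ✓)

ZxINhHcVBV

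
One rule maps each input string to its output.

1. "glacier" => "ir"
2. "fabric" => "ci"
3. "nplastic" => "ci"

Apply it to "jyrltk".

In each case the input is transformed by: swap each adjacent pair of characters (1↔2, 3↔4, ...), then keep only the last 2 characters.
For "jyrltk", step one produces "yjlrkt"; step two turns that into "kt".

kt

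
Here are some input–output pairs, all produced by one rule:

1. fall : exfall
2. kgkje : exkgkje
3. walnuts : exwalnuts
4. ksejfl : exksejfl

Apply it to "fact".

What's happening: prepend "ex".
Applying that to "fact" gives "exfact".

exfact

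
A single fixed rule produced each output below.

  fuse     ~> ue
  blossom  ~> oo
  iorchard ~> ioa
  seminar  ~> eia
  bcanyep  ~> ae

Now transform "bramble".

The rule is to keep only the vowels.
For "bramble" the result is "ae".

ae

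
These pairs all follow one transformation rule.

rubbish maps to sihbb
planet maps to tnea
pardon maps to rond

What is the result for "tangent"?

Looking at the pairs, the operation is to delete the first 2 characters, then sort the characters into reverse alphabetical order.
On "tangent": the first step gives "ngent", and the second then gives "tnnge".

tnnge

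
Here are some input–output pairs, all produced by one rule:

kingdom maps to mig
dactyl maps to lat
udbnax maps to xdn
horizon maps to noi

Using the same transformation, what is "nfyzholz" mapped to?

zfzo

The pattern: move the last 2 characters to the front (rotate right by 2), then keep every other character starting from the second (positions 2nd, 4th, 6th, ...).
Applying both steps to "nfyzholz": "lznfyzho", then "zfzo".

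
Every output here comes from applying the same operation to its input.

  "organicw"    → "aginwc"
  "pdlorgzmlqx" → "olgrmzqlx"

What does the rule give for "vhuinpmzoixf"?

What's happening: delete the first 2 characters, then swap each adjacent pair of characters (1↔2, 3↔4, ...).
Applying both steps to "vhuinpmzoixf": "uinpmzoixf", then "iupnzmiofx".
(Check on "organicw": → "ganicw" → "aginwc" ✓)

iupnzmiofx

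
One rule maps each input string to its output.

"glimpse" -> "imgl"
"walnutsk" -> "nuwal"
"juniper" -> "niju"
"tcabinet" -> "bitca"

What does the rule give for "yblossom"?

Rule — delete the last 3 characters, then move the last 2 characters to the front (rotate right by 2).
On "yblossom" that produces "osybl".

osybl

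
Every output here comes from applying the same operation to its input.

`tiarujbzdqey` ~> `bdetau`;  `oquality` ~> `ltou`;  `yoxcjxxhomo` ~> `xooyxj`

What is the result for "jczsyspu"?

ypjz

The rule is to keep every other character starting from the first (positions 1st, 3rd, 5th, ...), then swap the front and back halves of the string.
"jczsyspu" → "jzyp" → "ypjz".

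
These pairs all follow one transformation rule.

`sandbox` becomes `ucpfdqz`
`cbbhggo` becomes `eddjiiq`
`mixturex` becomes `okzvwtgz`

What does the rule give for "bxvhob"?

dzxjqd

Rule — shift every letter 2 places forward in the alphabet (wrapping around).
So "bxvhob" becomes "dzxjqd".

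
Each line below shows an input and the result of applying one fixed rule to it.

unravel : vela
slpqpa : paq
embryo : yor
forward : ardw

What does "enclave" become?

avel

Rule — delete the first 3 characters, then move the first character to the end.
"enclave" → "lave" → "avel".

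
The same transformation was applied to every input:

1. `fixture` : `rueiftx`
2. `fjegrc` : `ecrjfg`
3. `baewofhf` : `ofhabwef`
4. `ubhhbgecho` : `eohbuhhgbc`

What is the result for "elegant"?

natlege

Rule — swap each adjacent pair of characters (1↔2, 3↔4, ...), then move the last 3 characters to the front (rotate right by 3).
On "elegant": the first step gives "legenat", and the second then gives "natlege".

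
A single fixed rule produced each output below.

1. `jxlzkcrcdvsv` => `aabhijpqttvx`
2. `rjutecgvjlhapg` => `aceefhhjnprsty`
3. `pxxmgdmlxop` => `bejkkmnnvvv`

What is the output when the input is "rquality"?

Looking at the pairs, the operation is to shift every letter 2 places backward in the alphabet (wrapping around), then sort the characters into alphabetical order.
Starting from "rquality": after the first operation, "posyjgrw"; after the second, "gjoprswy".

gjoprswy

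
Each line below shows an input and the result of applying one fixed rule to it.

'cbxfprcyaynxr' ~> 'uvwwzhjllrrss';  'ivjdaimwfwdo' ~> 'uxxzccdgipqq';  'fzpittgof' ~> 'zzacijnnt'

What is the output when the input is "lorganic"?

Each output is the input with this applied: sort the characters into alphabetical order, then shift every letter 6 places backward in the alphabet (wrapping around).
On "lorganic" that produces "uwacfhil".
(Check on "ivjdaimwfwdo": → "addfiijmovww" → "uxxzccdgipqq" ✓)

uwacfhil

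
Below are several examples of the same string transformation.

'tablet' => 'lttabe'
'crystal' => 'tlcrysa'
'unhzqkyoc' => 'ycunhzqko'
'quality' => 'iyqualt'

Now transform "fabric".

Each output is the input with this applied: move the last 2 characters to the front (rotate right by 2), then swap the first and last characters.
For "fabric", step one produces "icfabr"; step two turns that into "rcfabi".

rcfabi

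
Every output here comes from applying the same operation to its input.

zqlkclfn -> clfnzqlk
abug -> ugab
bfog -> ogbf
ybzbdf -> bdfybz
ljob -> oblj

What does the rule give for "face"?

cefa

The pattern: swap the front and back halves of the string.
Doing the same to "face": "cefa".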